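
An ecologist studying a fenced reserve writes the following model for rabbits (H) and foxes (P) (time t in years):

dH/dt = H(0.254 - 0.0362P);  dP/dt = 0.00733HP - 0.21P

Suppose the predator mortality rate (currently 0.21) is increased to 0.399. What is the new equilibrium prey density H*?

H* ≈ 54.4

At the interior fixed point, setting dP/dt = 0 with P > 0 fixes H* = (predator death rate)/(HP coefficient) — independent of the other coefficients.
With the change, H* = 0.399/0.00733 = 54.4; it rises from 28.6.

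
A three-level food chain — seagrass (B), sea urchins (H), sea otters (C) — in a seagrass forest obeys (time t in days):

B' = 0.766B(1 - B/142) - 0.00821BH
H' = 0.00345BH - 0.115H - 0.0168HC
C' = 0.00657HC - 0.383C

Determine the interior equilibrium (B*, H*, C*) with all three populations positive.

From dC/dt = 0: 0.00657H* = 0.383, so H* = 58.3.
From dB/dt = 0: 0.766(1 - B*/142) = 0.00821·58.3, giving B* = 142·(1 - 0.625) = 53.3.
From dH/dt = 0: 0.00345·53.3 - 0.115 = 0.0168C*, so C* = 0.0688/0.0168 = 4.1.

B* ≈ 53.3, H* ≈ 58.3, C* ≈ 4.1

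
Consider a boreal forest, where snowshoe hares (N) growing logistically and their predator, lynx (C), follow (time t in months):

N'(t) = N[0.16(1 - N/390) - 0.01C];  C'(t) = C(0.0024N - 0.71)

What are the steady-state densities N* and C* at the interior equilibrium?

N* ≈ 296, C* ≈ 3.86

From dC/dt = 0 with C > 0: 0.0024N* = 0.71, so N* = 296.
Substitute into dN/dt = 0: 0.16(1 - 296/390) = 0.01C*.
The bracket is 0.241, giving C* = 0.0386/0.01 = 3.86.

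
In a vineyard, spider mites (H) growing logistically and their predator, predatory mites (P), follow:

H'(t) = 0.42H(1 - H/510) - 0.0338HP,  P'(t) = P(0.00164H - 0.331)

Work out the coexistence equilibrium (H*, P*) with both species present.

H* ≈ 202, P* ≈ 7.51

From dP/dt = 0 with P > 0: 0.00164H* = 0.331, so H* = 202.
Substitute into dH/dt = 0: 0.42(1 - 202/510) = 0.0338P*.
The bracket is 0.604, giving P* = 0.254/0.0338 = 7.51.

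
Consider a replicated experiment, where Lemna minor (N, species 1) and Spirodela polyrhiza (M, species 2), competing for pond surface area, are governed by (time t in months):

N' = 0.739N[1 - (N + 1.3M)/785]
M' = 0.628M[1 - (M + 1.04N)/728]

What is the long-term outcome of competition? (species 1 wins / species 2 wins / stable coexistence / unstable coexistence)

Compare the nullcline intercepts: K1/α12 = 785/1.3 = 604 < K2 = 728; K2/α21 = 728/1.04 = 700 < K1 = 785.
Since both are reversed, neither can invade when rare; the interior point is a saddle.

unstable coexistence (outcome depends on initial conditions)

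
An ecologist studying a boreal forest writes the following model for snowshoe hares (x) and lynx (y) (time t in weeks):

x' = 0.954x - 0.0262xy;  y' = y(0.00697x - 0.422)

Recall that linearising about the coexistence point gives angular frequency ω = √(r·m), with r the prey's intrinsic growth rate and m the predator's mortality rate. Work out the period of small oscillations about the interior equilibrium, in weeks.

Here r = 0.954 and m = 0.422, so r·m = 0.403.
ω = √0.403 = 0.634 per week, hence T = 2π/ω ≈ 9.9 weeks.

T ≈ 9.9 weeks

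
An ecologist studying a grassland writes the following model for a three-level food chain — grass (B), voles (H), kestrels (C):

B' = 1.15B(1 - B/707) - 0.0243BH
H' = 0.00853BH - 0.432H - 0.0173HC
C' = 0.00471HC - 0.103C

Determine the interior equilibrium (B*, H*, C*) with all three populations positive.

B* ≈ 380, H* ≈ 21.9, C* ≈ 163

From dC/dt = 0: 0.00471H* = 0.103, so H* = 21.9.
From dB/dt = 0: 1.15(1 - B*/707) = 0.0243·21.9, giving B* = 707·(1 - 0.462) = 380.
From dH/dt = 0: 0.00853·380 - 0.432 = 0.0173C*, so C* = 2.81/0.0173 = 163.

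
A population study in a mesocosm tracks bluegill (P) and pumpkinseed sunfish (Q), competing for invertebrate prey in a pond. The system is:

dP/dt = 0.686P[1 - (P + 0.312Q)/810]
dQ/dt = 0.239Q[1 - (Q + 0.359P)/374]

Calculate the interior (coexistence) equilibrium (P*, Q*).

Setting both brackets to zero gives the nullclines P + 0.312Q = 810 and 0.359P + Q = 374.
Substituting Q = 374 - 0.359P into the first: P(1 - 0.312·0.359) = 810 - 0.312·374.
So P* = 693/0.888 = 781, and then Q* = 374 - 0.359·781 = 93.7.

P* ≈ 781, Q* ≈ 93.7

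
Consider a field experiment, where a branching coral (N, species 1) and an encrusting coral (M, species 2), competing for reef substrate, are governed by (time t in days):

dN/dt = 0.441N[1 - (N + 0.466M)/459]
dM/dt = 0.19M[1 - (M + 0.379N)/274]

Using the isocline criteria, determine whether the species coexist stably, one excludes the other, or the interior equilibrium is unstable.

Compare the nullcline intercepts: K1/α12 = 459/0.466 = 985 > K2 = 274; K2/α21 = 274/0.379 = 723 > K1 = 459.
Since both inequalities hold, each species can invade when rare, so the interior equilibrium is stable.

stable coexistence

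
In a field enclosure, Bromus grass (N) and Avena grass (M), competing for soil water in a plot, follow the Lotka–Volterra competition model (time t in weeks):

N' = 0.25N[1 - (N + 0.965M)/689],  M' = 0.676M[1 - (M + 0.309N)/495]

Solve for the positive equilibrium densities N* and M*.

Setting both brackets to zero gives the nullclines N + 0.965M = 689 and 0.309N + M = 495.
Substituting M = 495 - 0.309N into the first: N(1 - 0.965·0.309) = 689 - 0.965·495.
So N* = 211/0.702 = 301, and then M* = 495 - 0.309·301 = 402.

N* ≈ 301, M* ≈ 402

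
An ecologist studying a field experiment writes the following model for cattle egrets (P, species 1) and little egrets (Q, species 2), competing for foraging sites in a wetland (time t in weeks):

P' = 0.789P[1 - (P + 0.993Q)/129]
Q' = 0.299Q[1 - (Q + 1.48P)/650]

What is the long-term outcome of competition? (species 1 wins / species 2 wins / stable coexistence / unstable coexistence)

Compare the nullcline intercepts: K1/α12 = 129/0.993 = 130 < K2 = 650; K2/α21 = 650/1.48 = 439 > K1 = 129.
Since the inequalities point opposite ways, species 2 can invade but species 1 cannot.

species 2 excludes species 1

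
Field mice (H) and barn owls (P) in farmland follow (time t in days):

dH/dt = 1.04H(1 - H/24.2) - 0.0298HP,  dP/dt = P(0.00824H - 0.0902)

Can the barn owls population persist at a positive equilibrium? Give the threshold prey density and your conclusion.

Threshold H = 10.9; K > 10.9, so yes, the predator persists.

The predator equation gives dP/dt > 0 only when H > 0.0902/0.00824 = 10.9.
Without the predator, H → K = 24.2. Since 24.2 > 10.9, the predator can invade and persist.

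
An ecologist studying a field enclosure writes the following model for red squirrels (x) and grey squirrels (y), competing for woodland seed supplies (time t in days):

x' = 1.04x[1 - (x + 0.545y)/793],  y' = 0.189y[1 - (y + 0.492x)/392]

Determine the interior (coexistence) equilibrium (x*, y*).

x* ≈ 792, y* ≈ 2.52

Setting both brackets to zero gives the nullclines x + 0.545y = 793 and 0.492x + y = 392.
Substituting y = 392 - 0.492x into the first: x(1 - 0.545·0.492) = 793 - 0.545·392.
So x* = 579/0.732 = 792, and then y* = 392 - 0.492·792 = 2.52.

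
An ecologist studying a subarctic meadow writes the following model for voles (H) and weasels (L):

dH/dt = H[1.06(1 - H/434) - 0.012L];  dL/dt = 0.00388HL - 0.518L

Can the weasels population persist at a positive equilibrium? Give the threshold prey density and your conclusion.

Threshold H = 134; K > 134, so yes, the predator persists.

The predator equation gives dL/dt > 0 only when H > 0.518/0.00388 = 134.
Without the predator, H → K = 434. Since 434 > 134, the predator can invade and persist.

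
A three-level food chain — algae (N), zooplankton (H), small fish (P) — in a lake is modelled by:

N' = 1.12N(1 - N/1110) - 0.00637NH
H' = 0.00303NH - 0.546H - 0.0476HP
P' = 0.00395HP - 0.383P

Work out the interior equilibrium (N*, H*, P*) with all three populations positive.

N* ≈ 498, H* ≈ 97, P* ≈ 20.2

From dP/dt = 0: 0.00395H* = 0.383, so H* = 97.
From dN/dt = 0: 1.12(1 - N*/1110) = 0.00637·97, giving N* = 1110·(1 - 0.551) = 498.
From dH/dt = 0: 0.00303·498 - 0.546 = 0.0476P*, so P* = 0.963/0.0476 = 20.2.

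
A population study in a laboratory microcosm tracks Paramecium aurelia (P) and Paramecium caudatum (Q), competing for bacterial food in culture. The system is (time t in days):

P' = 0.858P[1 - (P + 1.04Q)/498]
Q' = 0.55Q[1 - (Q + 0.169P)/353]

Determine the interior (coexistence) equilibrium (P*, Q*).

Setting both brackets to zero gives the nullclines P + 1.04Q = 498 and 0.169P + Q = 353.
Substituting Q = 353 - 0.169P into the first: P(1 - 1.04·0.169) = 498 - 1.04·353.
So P* = 131/0.824 = 159, and then Q* = 353 - 0.169·159 = 326.

P* ≈ 159, Q* ≈ 326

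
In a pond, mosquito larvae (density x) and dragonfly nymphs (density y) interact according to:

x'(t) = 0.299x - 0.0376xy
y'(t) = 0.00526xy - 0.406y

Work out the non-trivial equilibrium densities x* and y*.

Set dy/dt = 0 with y > 0: 0.00526x - 0.406 = 0, so x* = 0.406/0.00526 = 77.2.
Set dx/dt = 0 with x > 0: 0.299 - 0.0376y = 0, so y* = 0.299/0.0376 = 7.95.

x* ≈ 77.2, y* ≈ 7.95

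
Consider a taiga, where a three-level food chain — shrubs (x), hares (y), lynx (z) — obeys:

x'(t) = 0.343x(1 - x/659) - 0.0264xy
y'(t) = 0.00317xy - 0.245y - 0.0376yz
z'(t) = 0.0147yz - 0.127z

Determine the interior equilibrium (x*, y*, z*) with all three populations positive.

x* ≈ 221, y* ≈ 8.64, z* ≈ 12.1

From dz/dt = 0: 0.0147y* = 0.127, so y* = 8.64.
From dx/dt = 0: 0.343(1 - x*/659) = 0.0264·8.64, giving x* = 659·(1 - 0.665) = 221.
From dy/dt = 0: 0.00317·221 - 0.245 = 0.0376z*, so z* = 0.455/0.0376 = 12.1.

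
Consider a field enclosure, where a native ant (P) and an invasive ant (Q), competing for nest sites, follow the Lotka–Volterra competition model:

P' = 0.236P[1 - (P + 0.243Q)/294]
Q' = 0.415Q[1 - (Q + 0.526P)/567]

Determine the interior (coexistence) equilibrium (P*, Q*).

P* ≈ 179, Q* ≈ 473

Setting both brackets to zero gives the nullclines P + 0.243Q = 294 and 0.526P + Q = 567.
Substituting Q = 567 - 0.526P into the first: P(1 - 0.243·0.526) = 294 - 0.243·567.
So P* = 156/0.872 = 179, and then Q* = 567 - 0.526·179 = 473.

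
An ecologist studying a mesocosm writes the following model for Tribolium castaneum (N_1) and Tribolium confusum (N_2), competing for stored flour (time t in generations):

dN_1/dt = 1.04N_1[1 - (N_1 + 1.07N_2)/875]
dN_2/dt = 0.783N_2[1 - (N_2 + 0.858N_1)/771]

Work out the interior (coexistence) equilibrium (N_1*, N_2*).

Setting both brackets to zero gives the nullclines N_1 + 1.07N_2 = 875 and 0.858N_1 + N_2 = 771.
Substituting N_2 = 771 - 0.858N_1 into the first: N_1(1 - 1.07·0.858) = 875 - 1.07·771.
So N_1* = 50/0.0819 = 611, and then N_2* = 771 - 0.858·611 = 247.

N_1* ≈ 611, N_2* ≈ 247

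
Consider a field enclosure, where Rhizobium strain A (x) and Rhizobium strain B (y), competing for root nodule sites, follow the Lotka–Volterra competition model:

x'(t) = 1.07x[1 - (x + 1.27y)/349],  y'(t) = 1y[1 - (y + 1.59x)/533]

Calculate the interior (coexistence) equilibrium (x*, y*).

Setting both brackets to zero gives the nullclines x + 1.27y = 349 and 1.59x + y = 533.
Substituting y = 533 - 1.59x into the first: x(1 - 1.27·1.59) = 349 - 1.27·533.
So x* = -328/-1.02 = 322, and then y* = 533 - 1.59·322 = 21.5.

x* ≈ 322, y* ≈ 21.5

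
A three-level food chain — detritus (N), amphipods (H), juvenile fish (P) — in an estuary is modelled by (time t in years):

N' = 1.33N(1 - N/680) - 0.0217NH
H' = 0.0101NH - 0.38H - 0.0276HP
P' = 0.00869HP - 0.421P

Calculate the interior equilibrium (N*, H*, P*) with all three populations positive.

From dP/dt = 0: 0.00869H* = 0.421, so H* = 48.4.
From dN/dt = 0: 1.33(1 - N*/680) = 0.0217·48.4, giving N* = 680·(1 - 0.79) = 142.
From dH/dt = 0: 0.0101·142 - 0.38 = 0.0276P*, so P* = 1.06/0.0276 = 38.4.

N* ≈ 142, H* ≈ 48.4, P* ≈ 38.4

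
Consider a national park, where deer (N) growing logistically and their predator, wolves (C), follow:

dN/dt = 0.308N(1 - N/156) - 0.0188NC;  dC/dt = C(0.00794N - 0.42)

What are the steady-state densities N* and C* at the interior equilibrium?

From dC/dt = 0 with C > 0: 0.00794N* = 0.42, so N* = 52.9.
Substitute into dN/dt = 0: 0.308(1 - 52.9/156) = 0.0188C*.
The bracket is 0.661, giving C* = 0.204/0.0188 = 10.8.

N* ≈ 52.9, C* ≈ 10.8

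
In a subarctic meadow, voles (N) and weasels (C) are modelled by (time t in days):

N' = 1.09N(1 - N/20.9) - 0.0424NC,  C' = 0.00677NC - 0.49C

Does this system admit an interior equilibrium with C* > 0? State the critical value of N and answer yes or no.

The predator equation gives dC/dt > 0 only when N > 0.49/0.00677 = 72.4.
Without the predator, N → K = 20.9. Since 20.9 < 72.4, the predator cannot invade.

Threshold N = 72.4; K < 72.4, so no, the predator goes extinct.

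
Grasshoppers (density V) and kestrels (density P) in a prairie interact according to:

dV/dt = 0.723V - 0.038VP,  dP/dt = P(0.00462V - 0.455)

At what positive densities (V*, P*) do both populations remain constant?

V* ≈ 98.5, P* ≈ 19

Set dP/dt = 0 with P > 0: 0.00462V - 0.455 = 0, so V* = 0.455/0.00462 = 98.5.
Set dV/dt = 0 with V > 0: 0.723 - 0.038P = 0, so P* = 0.723/0.038 = 19.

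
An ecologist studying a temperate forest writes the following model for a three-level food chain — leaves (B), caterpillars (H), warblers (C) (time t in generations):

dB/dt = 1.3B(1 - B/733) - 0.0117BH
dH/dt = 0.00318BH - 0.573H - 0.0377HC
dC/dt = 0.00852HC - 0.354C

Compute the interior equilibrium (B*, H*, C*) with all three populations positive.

From dC/dt = 0: 0.00852H* = 0.354, so H* = 41.5.
From dB/dt = 0: 1.3(1 - B*/733) = 0.0117·41.5, giving B* = 733·(1 - 0.374) = 459.
From dH/dt = 0: 0.00318·459 - 0.573 = 0.0377C*, so C* = 0.886/0.0377 = 23.5.

B* ≈ 459, H* ≈ 41.5, C* ≈ 23.5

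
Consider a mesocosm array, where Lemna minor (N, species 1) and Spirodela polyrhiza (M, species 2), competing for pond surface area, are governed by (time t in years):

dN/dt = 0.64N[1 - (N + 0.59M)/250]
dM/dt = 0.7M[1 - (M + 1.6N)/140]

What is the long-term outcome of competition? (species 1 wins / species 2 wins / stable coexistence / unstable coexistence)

Compare the nullcline intercepts: K1/α12 = 250/0.59 = 424 > K2 = 140; K2/α21 = 140/1.6 = 87.5 < K1 = 250.
Since the inequalities point opposite ways, species 1 can invade but species 2 cannot.

species 1 excludes species 2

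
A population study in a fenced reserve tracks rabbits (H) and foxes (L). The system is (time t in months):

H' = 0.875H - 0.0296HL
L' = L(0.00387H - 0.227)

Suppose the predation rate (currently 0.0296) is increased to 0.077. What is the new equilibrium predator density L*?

L* ≈ 11.4

At the interior fixed point, setting dH/dt = 0 with H > 0 fixes L* = (prey growth rate)/(HL coefficient) — independent of the other coefficients.
With the change, L* = 0.875/0.077 = 11.4; it falls from 29.6.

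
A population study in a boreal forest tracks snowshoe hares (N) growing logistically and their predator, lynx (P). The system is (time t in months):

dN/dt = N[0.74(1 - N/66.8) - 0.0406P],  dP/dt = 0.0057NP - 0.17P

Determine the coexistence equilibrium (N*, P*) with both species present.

N* ≈ 29.8, P* ≈ 10.1

From dP/dt = 0 with P > 0: 0.0057N* = 0.17, so N* = 29.8.
Substitute into dN/dt = 0: 0.74(1 - 29.8/66.8) = 0.0406P*.
The bracket is 0.554, giving P* = 0.41/0.0406 = 10.1.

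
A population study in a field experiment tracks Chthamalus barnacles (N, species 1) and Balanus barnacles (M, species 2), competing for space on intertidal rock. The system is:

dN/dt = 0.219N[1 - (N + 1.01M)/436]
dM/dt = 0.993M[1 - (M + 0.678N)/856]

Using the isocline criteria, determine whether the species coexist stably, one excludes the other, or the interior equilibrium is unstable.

species 2 excludes species 1

Compare the nullcline intercepts: K1/α12 = 436/1.01 = 432 < K2 = 856; K2/α21 = 856/0.678 = 1260 > K1 = 436.
Since the inequalities point opposite ways, species 2 can invade but species 1 cannot.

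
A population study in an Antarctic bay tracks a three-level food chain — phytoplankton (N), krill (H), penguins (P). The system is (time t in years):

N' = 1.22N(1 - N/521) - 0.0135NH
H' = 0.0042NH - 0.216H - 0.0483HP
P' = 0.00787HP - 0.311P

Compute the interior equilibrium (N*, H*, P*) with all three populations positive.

From dP/dt = 0: 0.00787H* = 0.311, so H* = 39.5.
From dN/dt = 0: 1.22(1 - N*/521) = 0.0135·39.5, giving N* = 521·(1 - 0.437) = 293.
From dH/dt = 0: 0.0042·293 - 0.216 = 0.0483P*, so P* = 1.02/0.0483 = 21.

N* ≈ 293, H* ≈ 39.5, P* ≈ 21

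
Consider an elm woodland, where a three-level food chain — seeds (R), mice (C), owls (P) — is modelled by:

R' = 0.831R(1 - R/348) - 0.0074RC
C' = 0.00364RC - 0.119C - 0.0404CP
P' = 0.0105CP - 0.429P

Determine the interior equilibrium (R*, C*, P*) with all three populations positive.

R* ≈ 221, C* ≈ 40.9, P* ≈ 17

From dP/dt = 0: 0.0105C* = 0.429, so C* = 40.9.
From dR/dt = 0: 0.831(1 - R*/348) = 0.0074·40.9, giving R* = 348·(1 - 0.364) = 221.
From dC/dt = 0: 0.00364·221 - 0.119 = 0.0404P*, so P* = 0.687/0.0404 = 17.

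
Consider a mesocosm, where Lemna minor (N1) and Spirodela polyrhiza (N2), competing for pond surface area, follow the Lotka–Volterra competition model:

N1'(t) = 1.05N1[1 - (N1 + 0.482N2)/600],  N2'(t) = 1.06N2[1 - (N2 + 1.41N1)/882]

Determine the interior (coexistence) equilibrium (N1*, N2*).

N1* ≈ 546, N2* ≈ 112

Setting both brackets to zero gives the nullclines N1 + 0.482N2 = 600 and 1.41N1 + N2 = 882.
Substituting N2 = 882 - 1.41N1 into the first: N1(1 - 0.482·1.41) = 600 - 0.482·882.
So N1* = 175/0.32 = 546, and then N2* = 882 - 1.41·546 = 112.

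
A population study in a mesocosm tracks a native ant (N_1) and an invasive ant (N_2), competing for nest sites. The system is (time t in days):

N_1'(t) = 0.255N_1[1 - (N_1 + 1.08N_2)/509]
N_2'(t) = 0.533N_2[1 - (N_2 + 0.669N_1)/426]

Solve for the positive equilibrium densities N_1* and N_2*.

N_1* ≈ 176, N_2* ≈ 308

Setting both brackets to zero gives the nullclines N_1 + 1.08N_2 = 509 and 0.669N_1 + N_2 = 426.
Substituting N_2 = 426 - 0.669N_1 into the first: N_1(1 - 1.08·0.669) = 509 - 1.08·426.
So N_1* = 48.9/0.277 = 176, and then N_2* = 426 - 0.669·176 = 308.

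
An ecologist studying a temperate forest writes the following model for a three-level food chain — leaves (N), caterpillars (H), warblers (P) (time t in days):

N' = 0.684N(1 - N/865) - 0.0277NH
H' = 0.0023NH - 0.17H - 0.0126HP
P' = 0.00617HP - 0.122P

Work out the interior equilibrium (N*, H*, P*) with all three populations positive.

From dP/dt = 0: 0.00617H* = 0.122, so H* = 19.8.
From dN/dt = 0: 0.684(1 - N*/865) = 0.0277·19.8, giving N* = 865·(1 - 0.801) = 172.
From dH/dt = 0: 0.0023·172 - 0.17 = 0.0126P*, so P* = 0.226/0.0126 = 18.

N* ≈ 172, H* ≈ 19.8, P* ≈ 18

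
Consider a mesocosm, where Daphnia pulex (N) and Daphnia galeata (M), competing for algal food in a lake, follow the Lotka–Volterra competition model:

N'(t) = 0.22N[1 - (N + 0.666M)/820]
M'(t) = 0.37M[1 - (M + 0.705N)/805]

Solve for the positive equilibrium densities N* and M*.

Setting both brackets to zero gives the nullclines N + 0.666M = 820 and 0.705N + M = 805.
Substituting M = 805 - 0.705N into the first: N(1 - 0.666·0.705) = 820 - 0.666·805.
So N* = 284/0.53 = 535, and then M* = 805 - 0.705·535 = 428.

N* ≈ 535, M* ≈ 428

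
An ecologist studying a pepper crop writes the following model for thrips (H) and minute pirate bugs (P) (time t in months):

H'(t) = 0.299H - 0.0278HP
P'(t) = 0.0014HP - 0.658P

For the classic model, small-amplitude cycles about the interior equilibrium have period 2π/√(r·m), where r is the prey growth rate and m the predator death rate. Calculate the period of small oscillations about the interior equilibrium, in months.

T ≈ 14.2 months

Here r = 0.299 and m = 0.658, so r·m = 0.197.
ω = √0.197 = 0.444 per month, hence T = 2π/ω ≈ 14.2 months.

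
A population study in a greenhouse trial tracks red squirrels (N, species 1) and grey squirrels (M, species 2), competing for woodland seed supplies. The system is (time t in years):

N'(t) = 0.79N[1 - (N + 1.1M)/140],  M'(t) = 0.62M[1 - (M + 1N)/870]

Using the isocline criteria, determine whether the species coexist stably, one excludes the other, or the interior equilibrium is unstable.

species 2 excludes species 1

Compare the nullcline intercepts: K1/α12 = 140/1.1 = 127 < K2 = 870; K2/α21 = 870/1 = 870 > K1 = 140.
Since the inequalities point opposite ways, species 2 can invade but species 1 cannot.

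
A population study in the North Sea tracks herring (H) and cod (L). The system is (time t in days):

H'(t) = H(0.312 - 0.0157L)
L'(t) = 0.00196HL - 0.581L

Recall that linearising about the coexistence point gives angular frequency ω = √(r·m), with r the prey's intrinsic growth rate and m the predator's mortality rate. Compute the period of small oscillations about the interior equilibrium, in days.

T ≈ 14.8 days

Here r = 0.312 and m = 0.581, so r·m = 0.181.
ω = √0.181 = 0.426 per day, hence T = 2π/ω ≈ 14.8 days.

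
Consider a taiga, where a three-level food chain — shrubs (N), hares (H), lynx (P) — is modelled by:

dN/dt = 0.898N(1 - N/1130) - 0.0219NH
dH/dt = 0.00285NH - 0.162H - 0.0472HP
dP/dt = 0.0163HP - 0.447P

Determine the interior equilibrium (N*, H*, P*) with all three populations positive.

From dP/dt = 0: 0.0163H* = 0.447, so H* = 27.4.
From dN/dt = 0: 0.898(1 - N*/1130) = 0.0219·27.4, giving N* = 1130·(1 - 0.669) = 374.
From dH/dt = 0: 0.00285·374 - 0.162 = 0.0472P*, so P* = 0.905/0.0472 = 19.2.

N* ≈ 374, H* ≈ 27.4, P* ≈ 19.2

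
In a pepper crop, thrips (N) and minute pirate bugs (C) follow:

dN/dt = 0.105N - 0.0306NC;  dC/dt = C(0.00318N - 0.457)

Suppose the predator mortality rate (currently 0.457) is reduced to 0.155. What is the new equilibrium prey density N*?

N* ≈ 48.7

At the interior fixed point, setting dC/dt = 0 with C > 0 fixes N* = (predator death rate)/(NC coefficient) — independent of the other coefficients.
With the change, N* = 0.155/0.00318 = 48.7; it falls from 144.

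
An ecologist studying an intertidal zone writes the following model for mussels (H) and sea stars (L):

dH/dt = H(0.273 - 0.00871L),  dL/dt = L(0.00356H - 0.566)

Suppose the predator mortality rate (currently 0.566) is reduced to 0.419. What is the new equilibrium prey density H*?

At the interior fixed point, setting dL/dt = 0 with L > 0 fixes H* = (predator death rate)/(HL coefficient) — independent of the other coefficients.
With the change, H* = 0.419/0.00356 = 118; it falls from 159.

H* ≈ 118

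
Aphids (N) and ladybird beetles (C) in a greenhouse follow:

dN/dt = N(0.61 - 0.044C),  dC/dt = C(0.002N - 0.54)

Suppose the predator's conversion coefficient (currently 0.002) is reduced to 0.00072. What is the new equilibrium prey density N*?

At the interior fixed point, setting dC/dt = 0 with C > 0 fixes N* = (predator death rate)/(NC coefficient) — independent of the other coefficients.
With the change, N* = 0.54/0.00072 = 750; it rises from 270.

N* ≈ 750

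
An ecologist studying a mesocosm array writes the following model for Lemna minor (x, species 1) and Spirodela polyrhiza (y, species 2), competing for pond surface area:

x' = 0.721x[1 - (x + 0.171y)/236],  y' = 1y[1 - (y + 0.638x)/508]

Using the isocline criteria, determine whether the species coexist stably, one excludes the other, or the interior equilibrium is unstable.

stable coexistence

Compare the nullcline intercepts: K1/α12 = 236/0.171 = 1380 > K2 = 508; K2/α21 = 508/0.638 = 796 > K1 = 236.
Since both inequalities hold, each species can invade when rare, so the interior equilibrium is stable.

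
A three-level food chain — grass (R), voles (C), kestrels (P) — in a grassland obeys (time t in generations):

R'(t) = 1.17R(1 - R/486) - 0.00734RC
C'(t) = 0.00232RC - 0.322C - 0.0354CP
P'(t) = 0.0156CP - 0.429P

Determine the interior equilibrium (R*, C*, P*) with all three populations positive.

From dP/dt = 0: 0.0156C* = 0.429, so C* = 27.5.
From dR/dt = 0: 1.17(1 - R*/486) = 0.00734·27.5, giving R* = 486·(1 - 0.173) = 402.
From dC/dt = 0: 0.00232·402 - 0.322 = 0.0354P*, so P* = 0.611/0.0354 = 17.3.

R* ≈ 402, C* ≈ 27.5, P* ≈ 17.3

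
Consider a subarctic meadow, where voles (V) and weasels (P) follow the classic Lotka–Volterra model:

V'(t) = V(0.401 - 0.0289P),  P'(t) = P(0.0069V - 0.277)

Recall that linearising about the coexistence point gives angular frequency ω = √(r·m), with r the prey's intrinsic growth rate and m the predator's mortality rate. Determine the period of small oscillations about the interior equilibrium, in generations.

Here r = 0.401 and m = 0.277, so r·m = 0.111.
ω = √0.111 = 0.333 per generation, hence T = 2π/ω ≈ 18.9 generations.

T ≈ 18.9 generations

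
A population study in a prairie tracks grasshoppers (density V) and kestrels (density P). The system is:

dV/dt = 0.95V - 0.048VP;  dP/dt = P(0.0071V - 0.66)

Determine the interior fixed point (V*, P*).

V* ≈ 93, P* ≈ 19.8

Set dP/dt = 0 with P > 0: 0.0071V - 0.66 = 0, so V* = 0.66/0.0071 = 93.
Set dV/dt = 0 with V > 0: 0.95 - 0.048P = 0, so P* = 0.95/0.048 = 19.8.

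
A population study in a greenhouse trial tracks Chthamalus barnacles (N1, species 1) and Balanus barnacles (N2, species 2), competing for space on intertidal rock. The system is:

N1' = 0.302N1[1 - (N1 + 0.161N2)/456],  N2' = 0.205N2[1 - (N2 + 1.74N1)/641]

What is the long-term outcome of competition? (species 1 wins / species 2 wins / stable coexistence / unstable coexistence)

Compare the nullcline intercepts: K1/α12 = 456/0.161 = 2830 > K2 = 641; K2/α21 = 641/1.74 = 368 < K1 = 456.
Since the inequalities point opposite ways, species 1 can invade but species 2 cannot.

species 1 excludes species 2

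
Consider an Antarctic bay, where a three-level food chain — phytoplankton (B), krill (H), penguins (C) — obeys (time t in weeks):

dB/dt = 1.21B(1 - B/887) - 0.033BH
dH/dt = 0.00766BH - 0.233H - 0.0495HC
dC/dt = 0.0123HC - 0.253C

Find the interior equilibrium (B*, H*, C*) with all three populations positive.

From dC/dt = 0: 0.0123H* = 0.253, so H* = 20.6.
From dB/dt = 0: 1.21(1 - B*/887) = 0.033·20.6, giving B* = 887·(1 - 0.561) = 389.
From dH/dt = 0: 0.00766·389 - 0.233 = 0.0495C*, so C* = 2.75/0.0495 = 55.6.

B* ≈ 389, H* ≈ 20.6, C* ≈ 55.6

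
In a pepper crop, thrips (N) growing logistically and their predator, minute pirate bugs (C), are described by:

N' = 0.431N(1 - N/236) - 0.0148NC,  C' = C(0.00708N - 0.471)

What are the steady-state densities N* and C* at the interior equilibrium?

N* ≈ 66.5, C* ≈ 20.9

From dC/dt = 0 with C > 0: 0.00708N* = 0.471, so N* = 66.5.
Substitute into dN/dt = 0: 0.431(1 - 66.5/236) = 0.0148C*.
The bracket is 0.718, giving C* = 0.31/0.0148 = 20.9.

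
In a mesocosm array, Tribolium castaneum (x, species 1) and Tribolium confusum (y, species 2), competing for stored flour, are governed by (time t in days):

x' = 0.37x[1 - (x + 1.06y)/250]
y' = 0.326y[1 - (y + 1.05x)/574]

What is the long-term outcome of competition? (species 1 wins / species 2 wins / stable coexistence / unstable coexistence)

species 2 excludes species 1

Compare the nullcline intercepts: K1/α12 = 250/1.06 = 236 < K2 = 574; K2/α21 = 574/1.05 = 547 > K1 = 250.
Since the inequalities point opposite ways, species 2 can invade but species 1 cannot.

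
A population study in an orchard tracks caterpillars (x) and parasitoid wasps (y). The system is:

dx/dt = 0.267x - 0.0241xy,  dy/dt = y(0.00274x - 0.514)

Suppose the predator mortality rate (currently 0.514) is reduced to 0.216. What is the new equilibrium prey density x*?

At the interior fixed point, setting dy/dt = 0 with y > 0 fixes x* = (predator death rate)/(xy coefficient) — independent of the other coefficients.
With the change, x* = 0.216/0.00274 = 78.8; it falls from 188.

x* ≈ 78.8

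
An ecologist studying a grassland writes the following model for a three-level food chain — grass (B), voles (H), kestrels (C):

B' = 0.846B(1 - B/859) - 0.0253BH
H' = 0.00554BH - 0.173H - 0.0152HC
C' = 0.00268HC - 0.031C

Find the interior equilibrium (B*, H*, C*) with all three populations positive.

B* ≈ 562, H* ≈ 11.6, C* ≈ 193

From dC/dt = 0: 0.00268H* = 0.031, so H* = 11.6.
From dB/dt = 0: 0.846(1 - B*/859) = 0.0253·11.6, giving B* = 859·(1 - 0.346) = 562.
From dH/dt = 0: 0.00554·562 - 0.173 = 0.0152C*, so C* = 2.94/0.0152 = 193.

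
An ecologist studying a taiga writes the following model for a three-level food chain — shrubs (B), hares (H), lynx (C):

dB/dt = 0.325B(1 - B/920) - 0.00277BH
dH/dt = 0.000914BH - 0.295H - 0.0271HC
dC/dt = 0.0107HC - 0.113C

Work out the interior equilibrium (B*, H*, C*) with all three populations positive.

From dC/dt = 0: 0.0107H* = 0.113, so H* = 10.6.
From dB/dt = 0: 0.325(1 - B*/920) = 0.00277·10.6, giving B* = 920·(1 - 0.09) = 837.
From dH/dt = 0: 0.000914·837 - 0.295 = 0.0271C*, so C* = 0.47/0.0271 = 17.4.

B* ≈ 837, H* ≈ 10.6, C* ≈ 17.4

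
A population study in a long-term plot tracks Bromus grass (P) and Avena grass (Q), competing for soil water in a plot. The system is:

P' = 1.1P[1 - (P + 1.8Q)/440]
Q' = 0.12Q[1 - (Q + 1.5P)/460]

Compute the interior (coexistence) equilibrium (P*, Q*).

P* ≈ 228, Q* ≈ 118

Setting both brackets to zero gives the nullclines P + 1.8Q = 440 and 1.5P + Q = 460.
Substituting Q = 460 - 1.5P into the first: P(1 - 1.8·1.5) = 440 - 1.8·460.
So P* = -388/-1.7 = 228, and then Q* = 460 - 1.5·228 = 118.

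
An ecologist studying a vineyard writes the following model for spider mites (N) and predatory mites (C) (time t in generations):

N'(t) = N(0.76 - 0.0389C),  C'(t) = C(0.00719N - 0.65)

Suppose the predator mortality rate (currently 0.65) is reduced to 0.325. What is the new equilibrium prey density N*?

N* ≈ 45.2

At the interior fixed point, setting dC/dt = 0 with C > 0 fixes N* = (predator death rate)/(NC coefficient) — independent of the other coefficients.
With the change, N* = 0.325/0.00719 = 45.2; it falls from 90.4.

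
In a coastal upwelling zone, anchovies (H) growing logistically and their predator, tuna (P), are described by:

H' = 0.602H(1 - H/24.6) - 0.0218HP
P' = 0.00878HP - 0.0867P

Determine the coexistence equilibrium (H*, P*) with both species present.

From dP/dt = 0 with P > 0: 0.00878H* = 0.0867, so H* = 9.87.
Substitute into dH/dt = 0: 0.602(1 - 9.87/24.6) = 0.0218P*.
The bracket is 0.599, giving P* = 0.36/0.0218 = 16.5.

H* ≈ 9.87, P* ≈ 16.5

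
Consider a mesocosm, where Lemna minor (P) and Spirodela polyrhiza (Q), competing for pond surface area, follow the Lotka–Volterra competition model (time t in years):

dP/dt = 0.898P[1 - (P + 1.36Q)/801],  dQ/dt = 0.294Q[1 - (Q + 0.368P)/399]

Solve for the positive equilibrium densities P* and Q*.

P* ≈ 517, Q* ≈ 209

Setting both brackets to zero gives the nullclines P + 1.36Q = 801 and 0.368P + Q = 399.
Substituting Q = 399 - 0.368P into the first: P(1 - 1.36·0.368) = 801 - 1.36·399.
So P* = 258/0.5 = 517, and then Q* = 399 - 0.368·517 = 209.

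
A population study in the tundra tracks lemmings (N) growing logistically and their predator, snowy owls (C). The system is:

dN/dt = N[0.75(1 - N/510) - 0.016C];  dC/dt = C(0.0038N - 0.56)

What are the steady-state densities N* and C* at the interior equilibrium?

N* ≈ 147, C* ≈ 33.3

From dC/dt = 0 with C > 0: 0.0038N* = 0.56, so N* = 147.
Substitute into dN/dt = 0: 0.75(1 - 147/510) = 0.016C*.
The bracket is 0.711, giving C* = 0.533/0.016 = 33.3.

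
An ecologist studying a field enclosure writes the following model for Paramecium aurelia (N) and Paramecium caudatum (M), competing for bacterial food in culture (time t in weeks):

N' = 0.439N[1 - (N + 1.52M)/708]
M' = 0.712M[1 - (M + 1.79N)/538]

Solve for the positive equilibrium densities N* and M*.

N* ≈ 63.8, M* ≈ 424

Setting both brackets to zero gives the nullclines N + 1.52M = 708 and 1.79N + M = 538.
Substituting M = 538 - 1.79N into the first: N(1 - 1.52·1.79) = 708 - 1.52·538.
So N* = -110/-1.72 = 63.8, and then M* = 538 - 1.79·63.8 = 424.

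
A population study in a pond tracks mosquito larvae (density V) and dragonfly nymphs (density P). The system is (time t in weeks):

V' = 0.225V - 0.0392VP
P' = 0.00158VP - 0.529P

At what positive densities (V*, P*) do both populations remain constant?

Set dP/dt = 0 with P > 0: 0.00158V - 0.529 = 0, so V* = 0.529/0.00158 = 335.
Set dV/dt = 0 with V > 0: 0.225 - 0.0392P = 0, so P* = 0.225/0.0392 = 5.74.

V* ≈ 335, P* ≈ 5.74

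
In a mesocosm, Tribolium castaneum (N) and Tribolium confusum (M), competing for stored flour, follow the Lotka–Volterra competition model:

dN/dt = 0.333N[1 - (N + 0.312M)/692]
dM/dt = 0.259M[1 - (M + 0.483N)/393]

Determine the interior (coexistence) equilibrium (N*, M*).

Setting both brackets to zero gives the nullclines N + 0.312M = 692 and 0.483N + M = 393.
Substituting M = 393 - 0.483N into the first: N(1 - 0.312·0.483) = 692 - 0.312·393.
So N* = 569/0.849 = 670, and then M* = 393 - 0.483·670 = 69.2.

N* ≈ 670, M* ≈ 69.2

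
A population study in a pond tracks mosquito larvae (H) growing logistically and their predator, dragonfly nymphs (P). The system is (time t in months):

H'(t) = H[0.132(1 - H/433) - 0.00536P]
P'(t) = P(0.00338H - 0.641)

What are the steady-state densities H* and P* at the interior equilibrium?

From dP/dt = 0 with P > 0: 0.00338H* = 0.641, so H* = 190.
Substitute into dH/dt = 0: 0.132(1 - 190/433) = 0.00536P*.
The bracket is 0.562, giving P* = 0.0742/0.00536 = 13.8.

H* ≈ 190, P* ≈ 13.8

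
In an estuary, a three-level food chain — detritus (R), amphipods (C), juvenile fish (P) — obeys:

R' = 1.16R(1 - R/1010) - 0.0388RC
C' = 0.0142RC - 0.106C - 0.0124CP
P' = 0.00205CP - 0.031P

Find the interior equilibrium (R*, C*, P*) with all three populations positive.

From dP/dt = 0: 0.00205C* = 0.031, so C* = 15.1.
From dR/dt = 0: 1.16(1 - R*/1010) = 0.0388·15.1, giving R* = 1010·(1 - 0.506) = 499.
From dC/dt = 0: 0.0142·499 - 0.106 = 0.0124P*, so P* = 6.98/0.0124 = 563.

R* ≈ 499, C* ≈ 15.1, P* ≈ 563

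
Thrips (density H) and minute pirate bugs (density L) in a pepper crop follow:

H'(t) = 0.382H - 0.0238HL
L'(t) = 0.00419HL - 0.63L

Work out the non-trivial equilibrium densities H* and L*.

H* ≈ 150, L* ≈ 16.1

Set dL/dt = 0 with L > 0: 0.00419H - 0.63 = 0, so H* = 0.63/0.00419 = 150.
Set dH/dt = 0 with H > 0: 0.382 - 0.0238L = 0, so L* = 0.382/0.0238 = 16.1.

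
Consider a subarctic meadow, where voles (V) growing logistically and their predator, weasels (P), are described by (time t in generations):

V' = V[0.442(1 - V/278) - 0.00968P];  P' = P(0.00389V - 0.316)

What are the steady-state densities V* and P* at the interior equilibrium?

From dP/dt = 0 with P > 0: 0.00389V* = 0.316, so V* = 81.2.
Substitute into dV/dt = 0: 0.442(1 - 81.2/278) = 0.00968P*.
The bracket is 0.708, giving P* = 0.313/0.00968 = 32.3.

V* ≈ 81.2, P* ≈ 32.3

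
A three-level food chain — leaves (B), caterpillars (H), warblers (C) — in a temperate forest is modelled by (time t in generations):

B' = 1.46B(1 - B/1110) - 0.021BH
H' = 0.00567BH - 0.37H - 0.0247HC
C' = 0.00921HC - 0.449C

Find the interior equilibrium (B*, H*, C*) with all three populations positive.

B* ≈ 332, H* ≈ 48.8, C* ≈ 61.2

From dC/dt = 0: 0.00921H* = 0.449, so H* = 48.8.
From dB/dt = 0: 1.46(1 - B*/1110) = 0.021·48.8, giving B* = 1110·(1 - 0.701) = 332.
From dH/dt = 0: 0.00567·332 - 0.37 = 0.0247C*, so C* = 1.51/0.0247 = 61.2.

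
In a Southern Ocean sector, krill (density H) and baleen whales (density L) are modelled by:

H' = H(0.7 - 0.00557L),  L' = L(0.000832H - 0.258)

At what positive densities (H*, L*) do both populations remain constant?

Set dL/dt = 0 with L > 0: 0.000832H - 0.258 = 0, so H* = 0.258/0.000832 = 310.
Set dH/dt = 0 with H > 0: 0.7 - 0.00557L = 0, so L* = 0.7/0.00557 = 126.

H* ≈ 310, L* ≈ 126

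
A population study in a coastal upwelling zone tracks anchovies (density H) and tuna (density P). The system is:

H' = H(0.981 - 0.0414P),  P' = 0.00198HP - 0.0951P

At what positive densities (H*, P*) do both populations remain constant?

H* ≈ 48, P* ≈ 23.7

Set dP/dt = 0 with P > 0: 0.00198H - 0.0951 = 0, so H* = 0.0951/0.00198 = 48.
Set dH/dt = 0 with H > 0: 0.981 - 0.0414P = 0, so P* = 0.981/0.0414 = 23.7.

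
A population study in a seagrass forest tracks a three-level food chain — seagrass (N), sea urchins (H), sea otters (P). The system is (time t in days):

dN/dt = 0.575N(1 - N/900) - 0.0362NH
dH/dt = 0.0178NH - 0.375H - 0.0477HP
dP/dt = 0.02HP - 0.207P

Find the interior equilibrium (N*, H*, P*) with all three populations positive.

N* ≈ 314, H* ≈ 10.3, P* ≈ 109

From dP/dt = 0: 0.02H* = 0.207, so H* = 10.3.
From dN/dt = 0: 0.575(1 - N*/900) = 0.0362·10.3, giving N* = 900·(1 - 0.652) = 314.
From dH/dt = 0: 0.0178·314 - 0.375 = 0.0477P*, so P* = 5.21/0.0477 = 109.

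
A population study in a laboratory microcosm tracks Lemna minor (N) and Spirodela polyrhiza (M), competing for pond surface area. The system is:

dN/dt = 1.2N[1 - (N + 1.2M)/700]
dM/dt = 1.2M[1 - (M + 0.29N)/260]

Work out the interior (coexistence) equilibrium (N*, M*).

N* ≈ 595, M* ≈ 87.4

Setting both brackets to zero gives the nullclines N + 1.2M = 700 and 0.29N + M = 260.
Substituting M = 260 - 0.29N into the first: N(1 - 1.2·0.29) = 700 - 1.2·260.
So N* = 388/0.652 = 595, and then M* = 260 - 0.29·595 = 87.4.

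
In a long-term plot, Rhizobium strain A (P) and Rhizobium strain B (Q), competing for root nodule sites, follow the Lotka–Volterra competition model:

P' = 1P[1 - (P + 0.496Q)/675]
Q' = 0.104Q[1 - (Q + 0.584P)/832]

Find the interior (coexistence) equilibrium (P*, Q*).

P* ≈ 369, Q* ≈ 616

Setting both brackets to zero gives the nullclines P + 0.496Q = 675 and 0.584P + Q = 832.
Substituting Q = 832 - 0.584P into the first: P(1 - 0.496·0.584) = 675 - 0.496·832.
So P* = 262/0.71 = 369, and then Q* = 832 - 0.584·369 = 616.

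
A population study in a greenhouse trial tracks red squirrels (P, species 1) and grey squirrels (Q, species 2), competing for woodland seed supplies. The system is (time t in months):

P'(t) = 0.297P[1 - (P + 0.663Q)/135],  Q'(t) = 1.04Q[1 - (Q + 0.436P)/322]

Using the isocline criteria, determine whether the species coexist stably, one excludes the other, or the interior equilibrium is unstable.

Compare the nullcline intercepts: K1/α12 = 135/0.663 = 204 < K2 = 322; K2/α21 = 322/0.436 = 739 > K1 = 135.
Since the inequalities point opposite ways, species 2 can invade but species 1 cannot.

species 2 excludes species 1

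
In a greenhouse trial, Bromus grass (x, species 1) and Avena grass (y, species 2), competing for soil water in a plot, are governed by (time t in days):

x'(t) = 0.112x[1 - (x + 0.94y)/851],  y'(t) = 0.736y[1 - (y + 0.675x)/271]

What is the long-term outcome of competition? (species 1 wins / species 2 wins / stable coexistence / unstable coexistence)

Compare the nullcline intercepts: K1/α12 = 851/0.94 = 905 > K2 = 271; K2/α21 = 271/0.675 = 401 < K1 = 851.
Since the inequalities point opposite ways, species 1 can invade but species 2 cannot.

species 1 excludes species 2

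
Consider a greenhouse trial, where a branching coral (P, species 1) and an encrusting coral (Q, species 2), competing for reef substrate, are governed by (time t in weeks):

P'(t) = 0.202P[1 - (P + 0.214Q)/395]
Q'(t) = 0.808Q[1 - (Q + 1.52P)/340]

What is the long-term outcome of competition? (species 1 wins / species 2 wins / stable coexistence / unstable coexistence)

species 1 excludes species 2

Compare the nullcline intercepts: K1/α12 = 395/0.214 = 1850 > K2 = 340; K2/α21 = 340/1.52 = 224 < K1 = 395.
Since the inequalities point opposite ways, species 1 can invade but species 2 cannot.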